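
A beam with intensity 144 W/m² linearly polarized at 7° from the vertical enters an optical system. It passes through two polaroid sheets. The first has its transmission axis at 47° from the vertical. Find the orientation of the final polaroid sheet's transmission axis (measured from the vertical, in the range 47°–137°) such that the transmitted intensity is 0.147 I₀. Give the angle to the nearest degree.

θ ≈ 107°

By Malus's law, I₁ = I₀ cos²(47° − 7°) = I₀ cos²(40°) = 0.5868 I₀.
Need I₂/I₀ = 0.147, so cos²(θ − 47°) = 0.147 / 0.5868 = 0.2505.
θ − 47° = arccos(√0.2505) = 60.0°, giving θ ≈ 47 + 60.0 = 107.0°.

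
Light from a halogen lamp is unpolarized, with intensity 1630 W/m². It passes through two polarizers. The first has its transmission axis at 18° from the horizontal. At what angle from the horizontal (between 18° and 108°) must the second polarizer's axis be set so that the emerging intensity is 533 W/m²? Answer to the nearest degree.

θ ≈ 54°

Unpolarized light through the first polarizer → I₁ = ½ I₀, now polarized at 18°.
Target fraction: 533 / 1630 W/m² = 0.327 of I₀.
Need I₂/I₀ = 0.327, so cos²(θ − 18°) = 0.327 / 0.5 = 0.654.
θ − 18° = arccos(√0.654) = 36.0°, giving θ ≈ 18 + 36.0 = 54.0°.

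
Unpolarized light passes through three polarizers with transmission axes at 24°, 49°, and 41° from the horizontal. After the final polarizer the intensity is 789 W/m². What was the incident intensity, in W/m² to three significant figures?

Unpolarized light through the first polarizer → I₁ = ½ I₀, now polarized at 24°.
I₂ = I₁ cos²(49° − 24°) = 0.5 I₀ · cos²(25°) = 0.4107 I₀.
I₃ = I₂ cos²(41° − 49°) = 0.4107 I₀ · cos²(8°) = 0.4027 I₀.
So 789 W/m² = 0.4027 I₀, giving I₀ = 789/0.4027 = 1959 W/m².

I₀ ≈ 1960 W/m²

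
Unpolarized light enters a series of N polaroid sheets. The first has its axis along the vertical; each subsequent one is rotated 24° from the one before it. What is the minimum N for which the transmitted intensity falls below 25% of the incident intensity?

N = 5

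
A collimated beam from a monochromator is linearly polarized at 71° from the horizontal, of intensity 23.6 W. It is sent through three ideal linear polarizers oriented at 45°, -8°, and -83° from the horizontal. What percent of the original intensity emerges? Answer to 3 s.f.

I₁ = 23.6 W · cos²(26°) = 19.06 W.
I₂ = I₁ · cos²(53°) = 19.06 · 0.3622 = 6.905 W.
I₃ = I₂ · cos²(75°) = 6.905 · 0.06699 = 0.4625 W.
That is 1.96% of the incident intensity.

≈ 1.96%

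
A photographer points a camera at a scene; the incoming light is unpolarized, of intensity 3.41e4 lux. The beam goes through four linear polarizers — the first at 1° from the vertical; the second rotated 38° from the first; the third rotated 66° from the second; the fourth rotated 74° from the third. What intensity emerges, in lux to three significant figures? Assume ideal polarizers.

Unpolarized light through the first polarizer → I₁ = 3.41e4 lux/2 = 1.705e+04 lux, polarized at 1°.
I₂ = I₁ · cos²(38°) = 1.705e+04 · 0.621 = 1.059e+04 lux.
I₃ = I₂ · cos²(66°) = 1.059e+04 · 0.1654 = 1752 lux.
I₄ = I₃ · cos²(74°) = 1752 · 0.07598 = 133.1 lux.

I ≈ 133 lux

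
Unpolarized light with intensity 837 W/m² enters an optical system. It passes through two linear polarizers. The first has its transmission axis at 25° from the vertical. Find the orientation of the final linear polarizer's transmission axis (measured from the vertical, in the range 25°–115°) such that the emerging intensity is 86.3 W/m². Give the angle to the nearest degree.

Unpolarized light through the first polarizer → I₁ = ½ I₀, now polarized at 25°.
Target fraction: 86.3 / 837 W/m² = 0.1031 of I₀.
Need I₂/I₀ = 0.1031, so cos²(θ − 25°) = 0.1031 / 0.5 = 0.2062.
θ − 25° = arccos(√0.2062) = 63.0°, giving θ ≈ 25 + 63.0 = 88.0°.

θ ≈ 88°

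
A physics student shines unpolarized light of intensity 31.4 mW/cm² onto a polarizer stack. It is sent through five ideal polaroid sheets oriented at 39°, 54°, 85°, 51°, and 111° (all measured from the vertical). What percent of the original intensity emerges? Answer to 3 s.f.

Unpolarized light through the first polarizer → I₁ = 31.4 mW/cm²/2 = 15.7 mW/cm², polarized at 39°.
I₂ = I₁ · cos²(15°) = 15.7 · 0.933 = 14.65 mW/cm².
I₃ = I₂ · cos²(31°) = 14.65 · 0.7347 = 10.76 mW/cm².
I₄ = I₃ · cos²(34°) = 10.76 · 0.6873 = 7.397 mW/cm².
I₅ = I₄ · cos²(60°) = 7.397 · 0.25 = 1.849 mW/cm².
That is 5.889% of the incident intensity.

≈ 5.89%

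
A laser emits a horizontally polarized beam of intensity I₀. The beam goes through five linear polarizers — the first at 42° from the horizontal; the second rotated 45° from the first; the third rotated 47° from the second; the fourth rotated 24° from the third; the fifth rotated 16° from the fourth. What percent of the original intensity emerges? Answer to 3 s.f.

I₁ = I₀ cos²(42° − 0°) = I₀ cos²(42°) = 0.5523 I₀.
I₂ = I₁ cos²(45°) = 0.5523 · 0.5 I₀ = 0.2761 I₀.
I₃ = I₂ cos²(47°) = 0.2761 · 0.4651 I₀ = 0.1284 I₀.
I₄ = I₃ cos²(24°) = 0.1284 · 0.8346 I₀ = 0.1072 I₀.
I₅ = I₄ cos²(16°) = 0.1072 · 0.924 I₀ = 0.09904 I₀.
That is 9.904% of the incident intensity.

≈ 9.90%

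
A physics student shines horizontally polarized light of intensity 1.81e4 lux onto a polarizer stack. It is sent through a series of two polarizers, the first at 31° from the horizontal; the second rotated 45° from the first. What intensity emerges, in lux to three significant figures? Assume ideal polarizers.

I ≈ 6650 lux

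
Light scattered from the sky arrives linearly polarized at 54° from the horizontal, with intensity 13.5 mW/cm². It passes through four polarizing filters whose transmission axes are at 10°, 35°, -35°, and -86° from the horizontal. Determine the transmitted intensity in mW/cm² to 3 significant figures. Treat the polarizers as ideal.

I ≈ 0.266 mW/cm²

I₁ = 13.5 mW/cm² · cos²(44°) = 6.986 mW/cm².
I₂ = I₁ · cos²(25°) = 6.986 · 0.8214 = 5.738 mW/cm².
I₃ = I₂ · cos²(70°) = 5.738 · 0.117 = 0.6712 mW/cm².
I₄ = I₃ · cos²(51°) = 0.6712 · 0.396 = 0.2658 mW/cm².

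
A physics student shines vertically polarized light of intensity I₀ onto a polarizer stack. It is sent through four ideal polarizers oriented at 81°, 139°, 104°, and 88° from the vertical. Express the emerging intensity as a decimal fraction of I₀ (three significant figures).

≈ 0.00426 I₀

I₁ = I₀ cos²(81° − 0°) = I₀ cos²(81°) = 0.02447 I₀.
I₂ = I₁ cos²(139° − 81°) = 0.02447 I₀ · cos²(58°) = 0.006872 I₀.
I₃ = I₂ cos²(104° − 139°) = 0.006872 I₀ · cos²(35°) = 0.004611 I₀.
I₄ = I₃ cos²(88° − 104°) = 0.004611 I₀ · cos²(16°) = 0.004261 I₀.
Transmitted fraction = 0.004261.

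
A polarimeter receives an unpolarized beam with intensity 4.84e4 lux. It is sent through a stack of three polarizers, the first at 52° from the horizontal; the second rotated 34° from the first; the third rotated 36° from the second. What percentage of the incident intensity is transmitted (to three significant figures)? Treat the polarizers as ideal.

≈ 22.5%

Unpolarized light through the first polarizer → I₁ = 4.84e4 lux/2 = 2.42e+04 lux, polarized at 52°.
I₂ = I₁ · cos²(34°) = 2.42e+04 · 0.6873 = 1.663e+04 lux.
I₃ = I₂ · cos²(36°) = 1.663e+04 · 0.6545 = 1.089e+04 lux.
That is 22.49% of the incident intensity.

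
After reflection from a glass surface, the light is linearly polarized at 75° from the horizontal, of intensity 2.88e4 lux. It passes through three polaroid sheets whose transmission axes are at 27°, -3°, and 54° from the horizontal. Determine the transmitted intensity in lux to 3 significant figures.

I ≈ 2870 lux

By Malus's law, I₁ = 2.88e4 lux · cos²(48°) = 1.289e+04 lux.
I₂ = I₁ · cos²(30°) = 1.289e+04 · 0.75 = 9671 lux.
I₃ = I₂ · cos²(57°) = 9671 · 0.2966 = 2869 lux.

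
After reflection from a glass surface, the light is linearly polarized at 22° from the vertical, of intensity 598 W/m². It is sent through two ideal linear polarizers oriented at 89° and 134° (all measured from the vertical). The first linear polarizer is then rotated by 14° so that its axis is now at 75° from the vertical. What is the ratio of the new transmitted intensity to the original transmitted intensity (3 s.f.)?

Before rotation:
By Malus's law, I₁ = I₀ cos²(89° − 22°) = I₀ cos²(67°) = 0.1527 I₀.
I₂ = I₁ cos²(134° − 89°) = 0.1527 I₀ · cos²(45°) = 0.07634 I₀.
After rotation:
I₁ = I₀ cos²(75° − 22°) = I₀ cos²(53°) = 0.3622 I₀.
I₂ = I₁ cos²(134° − 75°) = 0.3622 I₀ · cos²(59°) = 0.09607 I₀.
Ratio = 0.09607 / 0.07634 = 1.259.

I_new/I_old ≈ 1.26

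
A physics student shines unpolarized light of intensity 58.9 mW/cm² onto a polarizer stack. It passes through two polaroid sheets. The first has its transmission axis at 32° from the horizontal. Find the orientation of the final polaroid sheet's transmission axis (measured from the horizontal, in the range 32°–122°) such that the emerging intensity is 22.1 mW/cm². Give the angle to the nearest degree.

Unpolarized light through the first polarizer → I₁ = ½ I₀, now polarized at 32°.
Target fraction: 22.1 / 58.9 mW/cm² = 0.3752 of I₀.
Need I₂/I₀ = 0.3752, so cos²(θ − 32°) = 0.3752 / 0.5 = 0.7504.
θ − 32° = arccos(√0.7504) = 30.0°, giving θ ≈ 32 + 30.0 = 62.0°.

θ ≈ 62°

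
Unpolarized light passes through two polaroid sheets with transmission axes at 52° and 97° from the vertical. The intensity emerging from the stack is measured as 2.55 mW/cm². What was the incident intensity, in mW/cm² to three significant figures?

I₀ ≈ 10.2 mW/cm²

Unpolarized light through the first polarizer → I₁ = ½ I₀, now polarized at 52°.
I₂ = I₁ cos²(97° − 52°) = 0.5 I₀ · cos²(45°) = 0.25 I₀.
So 2.55 mW/cm² = 0.25 I₀, giving I₀ = 2.55/0.25 = 10.2 mW/cm².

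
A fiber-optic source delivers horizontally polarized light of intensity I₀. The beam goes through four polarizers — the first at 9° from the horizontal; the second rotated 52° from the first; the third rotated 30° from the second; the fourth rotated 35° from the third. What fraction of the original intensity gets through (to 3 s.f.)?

≈ 0.186 I₀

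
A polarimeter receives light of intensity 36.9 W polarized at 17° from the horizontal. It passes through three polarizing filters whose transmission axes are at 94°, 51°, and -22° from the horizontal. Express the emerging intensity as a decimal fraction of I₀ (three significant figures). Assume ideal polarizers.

I/I₀ ≈ 0.00231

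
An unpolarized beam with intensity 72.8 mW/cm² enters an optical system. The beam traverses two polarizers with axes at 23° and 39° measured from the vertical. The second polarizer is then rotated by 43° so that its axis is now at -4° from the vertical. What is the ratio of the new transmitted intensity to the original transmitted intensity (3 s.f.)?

I_new/I_old ≈ 0.859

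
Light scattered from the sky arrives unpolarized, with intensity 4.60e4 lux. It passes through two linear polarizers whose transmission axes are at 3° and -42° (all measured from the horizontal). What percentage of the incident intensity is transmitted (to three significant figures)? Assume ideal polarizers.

Unpolarized light through the first polarizer → I₁ = 4.60e4 lux/2 = 2.3e+04 lux, polarized at 3°.
I₂ = I₁ · cos²(45°) = 2.3e+04 · 0.5 = 1.15e+04 lux.
That is 25% of the incident intensity.

≈ 25.0%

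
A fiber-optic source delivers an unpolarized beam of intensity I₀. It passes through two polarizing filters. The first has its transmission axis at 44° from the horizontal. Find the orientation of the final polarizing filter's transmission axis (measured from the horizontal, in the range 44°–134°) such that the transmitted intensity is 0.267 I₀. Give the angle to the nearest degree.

θ ≈ 87°

Unpolarized light through the first polarizer → I₁ = ½ I₀, now polarized at 44°.
Need I₂/I₀ = 0.267, so cos²(θ − 44°) = 0.267 / 0.5 = 0.534.
θ − 44° = arccos(√0.534) = 43.1°, giving θ ≈ 44 + 43.1 = 87.1°.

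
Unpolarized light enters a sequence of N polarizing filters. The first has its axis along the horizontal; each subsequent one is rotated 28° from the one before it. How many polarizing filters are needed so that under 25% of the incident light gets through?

First polarizer halves the unpolarized light: factor 1/2.
Each further stage multiplies by cos²(28°) = 0.7796.
After N polarizers: T = 0.5·0.7796^(N−1). Require T < 0.25 ⇒ N−1 > ln(0.25/0.5)/ln(0.7796) = 2.78, so N−1 ≥ 3 and N = 4.
Check: N=4 gives T = 0.2369 < 0.25; N=3 gives T = 0.3039.

N = 4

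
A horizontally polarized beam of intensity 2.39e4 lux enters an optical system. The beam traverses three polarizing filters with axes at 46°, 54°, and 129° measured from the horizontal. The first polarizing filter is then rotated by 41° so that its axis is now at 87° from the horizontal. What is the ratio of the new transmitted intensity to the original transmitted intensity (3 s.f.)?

I_new/I_old ≈ 0.00407

Before rotation:
By Malus's law, I₁ = I₀ cos²(46° − 0°) = I₀ cos²(46°) = 0.4826 I₀.
I₂ = I₁ cos²(54° − 46°) = 0.4826 I₀ · cos²(8°) = 0.4732 I₀.
I₃ = I₂ cos²(129° − 54°) = 0.4732 I₀ · cos²(75°) = 0.0317 I₀.
After rotation:
I₁ = I₀ cos²(87° − 0°) = I₀ cos²(87°) = 0.002739 I₀.
I₂ = I₁ cos²(54° − 87°) = 0.002739 I₀ · cos²(33°) = 0.001927 I₀.
I₃ = I₂ cos²(129° − 54°) = 0.001927 I₀ · cos²(75°) = 0.0001291 I₀.
Ratio = 0.0001291 / 0.0317 = 0.004071.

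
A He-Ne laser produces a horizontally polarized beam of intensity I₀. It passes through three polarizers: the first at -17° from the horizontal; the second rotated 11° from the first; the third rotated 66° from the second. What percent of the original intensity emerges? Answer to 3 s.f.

I₁ = I₀ cos²(-17° − 0°) = I₀ cos²(17°) = 0.9145 I₀.
I₂ = I₁ cos²(11°) = 0.9145 · 0.9636 I₀ = 0.8812 I₀.
I₃ = I₂ cos²(66°) = 0.8812 · 0.1654 I₀ = 0.1458 I₀.
That is 14.58% of the incident intensity.

≈ 14.6%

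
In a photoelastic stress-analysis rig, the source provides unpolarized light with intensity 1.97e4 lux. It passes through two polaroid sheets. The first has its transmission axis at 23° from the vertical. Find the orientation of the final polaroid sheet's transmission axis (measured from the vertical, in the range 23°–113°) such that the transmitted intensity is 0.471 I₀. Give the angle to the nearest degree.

θ ≈ 37°

Unpolarized light through the first polarizer → I₁ = ½ I₀, now polarized at 23°.
Need I₂/I₀ = 0.471, so cos²(θ − 23°) = 0.471 / 0.5 = 0.942.
θ − 23° = arccos(√0.942) = 13.9°, giving θ ≈ 23 + 13.9 = 36.9°.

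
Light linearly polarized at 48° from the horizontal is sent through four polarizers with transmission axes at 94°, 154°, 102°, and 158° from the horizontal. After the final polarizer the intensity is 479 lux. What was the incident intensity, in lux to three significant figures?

By Malus's law, I₁ = I₀ cos²(94° − 48°) = I₀ cos²(46°) = 0.4826 I₀.
I₂ = I₁ cos²(154° − 94°) = 0.4826 I₀ · cos²(60°) = 0.1206 I₀.
I₃ = I₂ cos²(102° − 154°) = 0.1206 I₀ · cos²(52°) = 0.04573 I₀.
I₄ = I₃ cos²(158° − 102°) = 0.04573 I₀ · cos²(56°) = 0.0143 I₀.
So 479 lux = 0.0143 I₀, giving I₀ = 479/0.0143 = 3.35e+04 lux.

I₀ ≈ 3.35e4 lux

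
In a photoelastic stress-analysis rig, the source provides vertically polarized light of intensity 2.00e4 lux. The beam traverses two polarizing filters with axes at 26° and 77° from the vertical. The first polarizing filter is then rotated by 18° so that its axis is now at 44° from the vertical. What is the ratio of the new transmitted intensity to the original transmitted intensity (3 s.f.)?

Before rotation:
I₁ = I₀ cos²(26° − 0°) = I₀ cos²(26°) = 0.8078 I₀.
I₂ = I₁ cos²(77° − 26°) = 0.8078 I₀ · cos²(51°) = 0.3199 I₀.
After rotation:
I₁ = I₀ cos²(44° − 0°) = I₀ cos²(44°) = 0.5174 I₀.
I₂ = I₁ cos²(77° − 44°) = 0.5174 I₀ · cos²(33°) = 0.364 I₀.
Ratio = 0.364 / 0.3199 = 1.138.

I_new/I_old ≈ 1.14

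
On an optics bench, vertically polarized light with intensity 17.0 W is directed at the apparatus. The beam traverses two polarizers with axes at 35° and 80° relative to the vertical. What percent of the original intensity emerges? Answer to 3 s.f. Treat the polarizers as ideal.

≈ 33.6%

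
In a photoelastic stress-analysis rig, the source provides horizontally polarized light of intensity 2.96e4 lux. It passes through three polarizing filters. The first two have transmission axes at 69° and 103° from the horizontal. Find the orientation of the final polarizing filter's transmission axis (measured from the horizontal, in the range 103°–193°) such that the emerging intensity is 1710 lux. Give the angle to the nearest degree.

By Malus's law, I₁ = I₀ cos²(69° − 0°) = I₀ cos²(69°) = 0.1284 I₀.
I₂ = I₁ cos²(103° − 69°) = 0.1284 I₀ · cos²(34°) = 0.08827 I₀.
Target fraction: 1710 / 2.96e4 lux = 0.05777 of I₀.
Need I₃/I₀ = 0.05777, so cos²(θ − 103°) = 0.05777 / 0.08827 = 0.6545.
θ − 103° = arccos(√0.6545) = 36.0°, giving θ ≈ 103 + 36.0 = 139.0°.

θ ≈ 139°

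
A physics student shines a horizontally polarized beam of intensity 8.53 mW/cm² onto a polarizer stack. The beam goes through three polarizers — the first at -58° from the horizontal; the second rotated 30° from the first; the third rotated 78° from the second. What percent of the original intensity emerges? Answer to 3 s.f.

I₁ = 8.53 mW/cm² · cos²(58°) = 2.395 mW/cm².
I₂ = I₁ · cos²(30°) = 2.395 · 0.75 = 1.797 mW/cm².
I₃ = I₂ · cos²(78°) = 1.797 · 0.04323 = 0.07766 mW/cm².
That is 0.9104% of the incident intensity.

≈ 0.910%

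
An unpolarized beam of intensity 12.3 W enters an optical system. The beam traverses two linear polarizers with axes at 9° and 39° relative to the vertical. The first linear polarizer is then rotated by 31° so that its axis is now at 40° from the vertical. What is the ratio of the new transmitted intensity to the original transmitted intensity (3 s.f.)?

I_new/I_old ≈ 1.33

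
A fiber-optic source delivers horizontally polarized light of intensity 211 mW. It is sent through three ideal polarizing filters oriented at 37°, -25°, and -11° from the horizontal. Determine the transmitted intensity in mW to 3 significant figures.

I₁ = 211 mW · cos²(37°) = 134.6 mW.
I₂ = I₁ · cos²(62°) = 134.6 · 0.2204 = 29.66 mW.
I₃ = I₂ · cos²(14°) = 29.66 · 0.9415 = 27.93 mW.

I ≈ 27.9 mW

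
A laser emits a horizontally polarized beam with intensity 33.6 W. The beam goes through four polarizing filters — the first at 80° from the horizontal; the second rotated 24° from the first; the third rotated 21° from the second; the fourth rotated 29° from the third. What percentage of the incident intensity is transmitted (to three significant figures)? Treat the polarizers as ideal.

I₁ = 33.6 W · cos²(80°) = 1.013 W.
I₂ = I₁ · cos²(24°) = 1.013 · 0.8346 = 0.8456 W.
I₃ = I₂ · cos²(21°) = 0.8456 · 0.8716 = 0.737 W.
I₄ = I₃ · cos²(29°) = 0.737 · 0.765 = 0.5637 W.
That is 1.678% of the incident intensity.

≈ 1.68%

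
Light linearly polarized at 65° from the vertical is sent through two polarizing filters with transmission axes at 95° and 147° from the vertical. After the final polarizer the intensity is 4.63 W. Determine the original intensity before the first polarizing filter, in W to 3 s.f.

I₀ ≈ 16.3 W

By Malus's law, I₁ = I₀ cos²(95° − 65°) = I₀ cos²(30°) = 0.75 I₀.
I₂ = I₁ cos²(147° − 95°) = 0.75 I₀ · cos²(52°) = 0.2843 I₀.
So 4.63 W = 0.2843 I₀, giving I₀ = 4.63/0.2843 = 16.29 W.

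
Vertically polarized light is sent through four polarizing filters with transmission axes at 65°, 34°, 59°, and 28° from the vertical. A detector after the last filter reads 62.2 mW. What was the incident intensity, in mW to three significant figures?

I₀ ≈ 785 mW

By Malus's law, I₁ = I₀ cos²(65° − 0°) = I₀ cos²(65°) = 0.1786 I₀.
I₂ = I₁ cos²(34° − 65°) = 0.1786 I₀ · cos²(31°) = 0.1312 I₀.
I₃ = I₂ cos²(59° − 34°) = 0.1312 I₀ · cos²(25°) = 0.1078 I₀.
I₄ = I₃ cos²(28° − 59°) = 0.1078 I₀ · cos²(31°) = 0.0792 I₀.
So 62.2 mW = 0.0792 I₀, giving I₀ = 62.2/0.0792 = 785.4 mW.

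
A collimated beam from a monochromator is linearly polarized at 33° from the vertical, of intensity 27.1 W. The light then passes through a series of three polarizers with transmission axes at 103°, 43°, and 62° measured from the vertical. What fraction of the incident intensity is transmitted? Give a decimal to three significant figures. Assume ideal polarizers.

I/I₀ ≈ 0.0261

I₁ = 27.1 W · cos²(70°) = 3.17 W.
I₂ = I₁ · cos²(60°) = 3.17 · 0.25 = 0.7925 W.
I₃ = I₂ · cos²(19°) = 0.7925 · 0.894 = 0.7085 W.
Transmitted fraction = 0.02614.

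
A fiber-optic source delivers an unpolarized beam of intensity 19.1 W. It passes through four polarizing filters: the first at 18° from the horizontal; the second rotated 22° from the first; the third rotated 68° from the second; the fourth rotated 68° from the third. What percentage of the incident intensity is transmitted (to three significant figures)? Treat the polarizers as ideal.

≈ 0.846%

Unpolarized light through the first polarizer → I₁ = 19.1 W/2 = 9.55 W, polarized at 18°.
I₂ = I₁ · cos²(22°) = 9.55 · 0.8597 = 8.21 W.
I₃ = I₂ · cos²(68°) = 8.21 · 0.1403 = 1.152 W.
I₄ = I₃ · cos²(68°) = 1.152 · 0.1403 = 0.1617 W.
That is 0.8465% of the incident intensity.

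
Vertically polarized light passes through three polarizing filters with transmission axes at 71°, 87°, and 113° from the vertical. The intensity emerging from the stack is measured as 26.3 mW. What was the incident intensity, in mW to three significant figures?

By Malus's law, I₁ = I₀ cos²(71° − 0°) = I₀ cos²(71°) = 0.106 I₀.
I₂ = I₁ cos²(87° − 71°) = 0.106 I₀ · cos²(16°) = 0.09794 I₀.
I₃ = I₂ cos²(113° − 87°) = 0.09794 I₀ · cos²(26°) = 0.07912 I₀.
So 26.3 mW = 0.07912 I₀, giving I₀ = 26.3/0.07912 = 332.4 mW.

I₀ ≈ 332 mW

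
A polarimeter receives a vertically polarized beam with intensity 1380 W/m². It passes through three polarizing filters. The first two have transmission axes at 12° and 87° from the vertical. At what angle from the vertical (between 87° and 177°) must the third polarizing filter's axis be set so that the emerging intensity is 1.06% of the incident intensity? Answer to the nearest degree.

θ ≈ 153°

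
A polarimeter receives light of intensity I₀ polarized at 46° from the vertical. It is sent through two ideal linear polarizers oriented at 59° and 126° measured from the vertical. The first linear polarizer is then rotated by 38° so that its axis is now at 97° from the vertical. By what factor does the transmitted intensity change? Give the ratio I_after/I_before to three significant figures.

Before rotation:
I₁ = I₀ cos²(59° − 46°) = I₀ cos²(13°) = 0.9494 I₀.
I₂ = I₁ cos²(126° − 59°) = 0.9494 I₀ · cos²(67°) = 0.1449 I₀.
After rotation:
I₁ = I₀ cos²(97° − 46°) = I₀ cos²(51°) = 0.396 I₀.
I₂ = I₁ cos²(126° − 97°) = 0.396 I₀ · cos²(29°) = 0.303 I₀.
Ratio = 0.303 / 0.1449 = 2.09.

I_new/I_old ≈ 2.09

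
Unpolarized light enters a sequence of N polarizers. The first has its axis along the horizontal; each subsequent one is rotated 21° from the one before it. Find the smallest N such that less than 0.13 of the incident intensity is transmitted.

N = 11

First polarizer halves the unpolarized light: factor 1/2.
Each further stage multiplies by cos²(21°) = 0.8716.
After N polarizers: T = 0.5·0.8716^(N−1). Require T < 0.13 ⇒ N−1 > ln(0.13/0.5)/ln(0.8716) = 9.80, so N−1 ≥ 10 and N = 11.
Check: N=11 gives T = 0.1265 < 0.13; N=10 gives T = 0.1451.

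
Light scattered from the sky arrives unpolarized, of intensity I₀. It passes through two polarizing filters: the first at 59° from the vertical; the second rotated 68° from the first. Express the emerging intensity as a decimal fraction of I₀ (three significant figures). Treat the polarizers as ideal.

≈ 0.0702 I₀

Unpolarized light through the first polarizer → I₁ = ½ I₀, now polarized at 59°.
I₂ = I₁ cos²(68°) = 0.5 · 0.1403 I₀ = 0.07017 I₀.
Transmitted fraction = 0.07017.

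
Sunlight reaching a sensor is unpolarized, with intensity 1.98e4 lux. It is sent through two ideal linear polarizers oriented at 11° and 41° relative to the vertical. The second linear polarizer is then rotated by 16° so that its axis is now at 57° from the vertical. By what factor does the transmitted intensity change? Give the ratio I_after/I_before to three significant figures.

Before rotation:
Unpolarized light through the first polarizer → I₁ = ½ I₀, now polarized at 11°.
I₂ = I₁ cos²(41° − 11°) = 0.5 I₀ · cos²(30°) = 0.375 I₀.
After rotation:
Unpolarized light through the first polarizer → I₁ = ½ I₀, now polarized at 11°.
I₂ = I₁ cos²(57° − 11°) = 0.5 I₀ · cos²(46°) = 0.2413 I₀.
Ratio = 0.2413 / 0.375 = 0.6434.

I_new/I_old ≈ 0.643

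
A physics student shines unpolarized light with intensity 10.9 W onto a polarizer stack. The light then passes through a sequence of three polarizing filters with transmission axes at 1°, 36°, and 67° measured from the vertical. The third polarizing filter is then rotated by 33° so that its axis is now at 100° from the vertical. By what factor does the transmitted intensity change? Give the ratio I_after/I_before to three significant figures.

I_new/I_old ≈ 0.262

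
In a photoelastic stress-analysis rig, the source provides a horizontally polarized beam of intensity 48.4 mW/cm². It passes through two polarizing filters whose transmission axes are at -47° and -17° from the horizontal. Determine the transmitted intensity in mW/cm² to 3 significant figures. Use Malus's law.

I ≈ 16.9 mW/cm²

By Malus's law, I₁ = 48.4 mW/cm² · cos²(47°) = 22.51 mW/cm².
I₂ = I₁ · cos²(30°) = 22.51 · 0.75 = 16.88 mW/cm².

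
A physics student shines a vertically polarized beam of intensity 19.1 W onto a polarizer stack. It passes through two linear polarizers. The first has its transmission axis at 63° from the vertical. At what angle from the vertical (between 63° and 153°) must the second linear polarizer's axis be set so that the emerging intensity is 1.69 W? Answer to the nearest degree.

θ ≈ 112°

By Malus's law, I₁ = I₀ cos²(63° − 0°) = I₀ cos²(63°) = 0.2061 I₀.
Target fraction: 1.69 / 19.1 W = 0.08848 of I₀.
Need I₂/I₀ = 0.08848, so cos²(θ − 63°) = 0.08848 / 0.2061 = 0.4293.
θ − 63° = arccos(√0.4293) = 49.1°, giving θ ≈ 63 + 49.1 = 112.1°.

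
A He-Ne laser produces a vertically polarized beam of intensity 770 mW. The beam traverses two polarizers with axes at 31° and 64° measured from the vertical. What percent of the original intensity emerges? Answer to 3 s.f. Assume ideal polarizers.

By Malus's law, I₁ = 770 mW · cos²(31°) = 565.7 mW.
I₂ = I₁ · cos²(33°) = 565.7 · 0.7034 = 397.9 mW.
That is 51.68% of the incident intensity.

≈ 51.7%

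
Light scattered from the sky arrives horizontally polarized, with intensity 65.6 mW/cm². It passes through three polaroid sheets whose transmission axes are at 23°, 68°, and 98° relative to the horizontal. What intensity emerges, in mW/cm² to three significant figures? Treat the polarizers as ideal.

I ≈ 20.8 mW/cm²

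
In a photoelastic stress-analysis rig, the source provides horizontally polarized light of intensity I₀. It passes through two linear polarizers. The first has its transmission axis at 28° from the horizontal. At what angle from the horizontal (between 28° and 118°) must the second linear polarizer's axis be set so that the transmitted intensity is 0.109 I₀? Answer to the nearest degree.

θ ≈ 96°

I₁ = I₀ cos²(28° − 0°) = I₀ cos²(28°) = 0.7796 I₀.
Need I₂/I₀ = 0.109, so cos²(θ − 28°) = 0.109 / 0.7796 = 0.1398.
θ − 28° = arccos(√0.1398) = 68.0°, giving θ ≈ 28 + 68.0 = 96.0°.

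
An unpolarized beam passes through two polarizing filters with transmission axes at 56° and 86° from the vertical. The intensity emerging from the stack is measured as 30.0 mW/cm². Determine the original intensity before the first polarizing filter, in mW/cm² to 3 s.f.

I₀ ≈ 80.0 mW/cm²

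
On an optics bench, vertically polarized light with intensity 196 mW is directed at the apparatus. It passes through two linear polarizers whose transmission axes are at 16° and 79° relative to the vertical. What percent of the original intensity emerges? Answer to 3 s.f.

≈ 19.0%

I₁ = 196 mW · cos²(16°) = 181.1 mW.
I₂ = I₁ · cos²(63°) = 181.1 · 0.2061 = 37.33 mW.
That is 19.04% of the incident intensity.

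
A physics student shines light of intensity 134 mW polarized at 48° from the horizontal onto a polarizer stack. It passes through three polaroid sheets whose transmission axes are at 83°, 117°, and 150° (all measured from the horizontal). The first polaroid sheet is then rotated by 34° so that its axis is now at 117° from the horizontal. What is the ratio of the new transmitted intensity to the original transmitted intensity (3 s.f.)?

I_new/I_old ≈ 0.278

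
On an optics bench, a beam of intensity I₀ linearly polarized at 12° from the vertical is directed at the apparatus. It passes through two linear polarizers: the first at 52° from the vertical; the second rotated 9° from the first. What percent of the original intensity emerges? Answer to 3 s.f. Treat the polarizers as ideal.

≈ 57.2%

I₁ = I₀ cos²(52° − 12°) = I₀ cos²(40°) = 0.5868 I₀.
I₂ = I₁ cos²(9°) = 0.5868 · 0.9755 I₀ = 0.5725 I₀.
That is 57.25% of the incident intensity.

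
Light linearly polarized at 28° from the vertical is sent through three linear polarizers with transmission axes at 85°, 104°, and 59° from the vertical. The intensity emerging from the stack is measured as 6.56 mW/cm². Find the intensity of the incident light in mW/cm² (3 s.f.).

I₀ ≈ 49.5 mW/cm²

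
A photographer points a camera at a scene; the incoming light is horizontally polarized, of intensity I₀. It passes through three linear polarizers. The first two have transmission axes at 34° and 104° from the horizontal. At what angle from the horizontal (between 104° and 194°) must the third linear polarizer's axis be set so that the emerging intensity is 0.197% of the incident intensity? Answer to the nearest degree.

By Malus's law, I₁ = I₀ cos²(34° − 0°) = I₀ cos²(34°) = 0.6873 I₀.
I₂ = I₁ cos²(104° − 34°) = 0.6873 I₀ · cos²(70°) = 0.0804 I₀.
Need I₃/I₀ = 0.00197, so cos²(θ − 104°) = 0.00197 / 0.0804 = 0.0245.
θ − 104° = arccos(√0.0245) = 81.0°, giving θ ≈ 104 + 81.0 = 185.0°.

θ ≈ 185°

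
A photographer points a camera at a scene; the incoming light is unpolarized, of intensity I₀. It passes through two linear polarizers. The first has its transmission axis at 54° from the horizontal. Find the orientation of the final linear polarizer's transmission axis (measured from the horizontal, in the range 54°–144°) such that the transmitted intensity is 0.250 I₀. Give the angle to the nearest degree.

Unpolarized light through the first polarizer → I₁ = ½ I₀, now polarized at 54°.
Need I₂/I₀ = 0.25, so cos²(θ − 54°) = 0.25 / 0.5 = 0.5.
θ − 54° = arccos(√0.5) = 45.0°, giving θ ≈ 54 + 45.0 = 99.0°.

θ ≈ 99°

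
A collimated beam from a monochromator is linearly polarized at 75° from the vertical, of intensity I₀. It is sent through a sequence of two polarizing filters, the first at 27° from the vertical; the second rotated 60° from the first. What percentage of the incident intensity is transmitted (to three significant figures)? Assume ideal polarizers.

≈ 11.2%

I₁ = I₀ cos²(27° − 75°) = I₀ cos²(48°) = 0.4477 I₀.
I₂ = I₁ cos²(60°) = 0.4477 · 0.25 I₀ = 0.1119 I₀.
That is 11.19% of the incident intensity.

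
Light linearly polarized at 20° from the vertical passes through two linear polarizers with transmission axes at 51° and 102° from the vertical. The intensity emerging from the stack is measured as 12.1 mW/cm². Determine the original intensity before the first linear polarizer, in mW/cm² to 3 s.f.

I₁ = I₀ cos²(51° − 20°) = I₀ cos²(31°) = 0.7347 I₀.
I₂ = I₁ cos²(102° − 51°) = 0.7347 I₀ · cos²(51°) = 0.291 I₀.
So 12.1 mW/cm² = 0.291 I₀, giving I₀ = 12.1/0.291 = 41.58 mW/cm².

I₀ ≈ 41.6 mW/cm²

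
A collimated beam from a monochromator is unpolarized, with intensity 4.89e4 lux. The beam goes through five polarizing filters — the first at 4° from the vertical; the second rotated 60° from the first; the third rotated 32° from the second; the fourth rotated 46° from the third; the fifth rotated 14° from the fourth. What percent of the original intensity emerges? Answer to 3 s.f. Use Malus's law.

≈ 4.08%

Unpolarized light through the first polarizer → I₁ = 4.89e4 lux/2 = 2.445e+04 lux, polarized at 4°.
I₂ = I₁ · cos²(60°) = 2.445e+04 · 0.25 = 6113 lux.
I₃ = I₂ · cos²(32°) = 6113 · 0.7192 = 4396 lux.
I₄ = I₃ · cos²(46°) = 4396 · 0.4826 = 2121 lux.
I₅ = I₄ · cos²(14°) = 2121 · 0.9415 = 1997 lux.
That is 4.084% of the incident intensity.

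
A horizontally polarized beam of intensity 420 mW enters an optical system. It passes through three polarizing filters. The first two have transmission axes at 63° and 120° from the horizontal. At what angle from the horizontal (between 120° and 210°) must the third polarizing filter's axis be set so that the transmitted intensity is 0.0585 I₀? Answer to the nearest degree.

I₁ = I₀ cos²(63° − 0°) = I₀ cos²(63°) = 0.2061 I₀.
I₂ = I₁ cos²(120° − 63°) = 0.2061 I₀ · cos²(57°) = 0.06114 I₀.
Need I₃/I₀ = 0.0585, so cos²(θ − 120°) = 0.0585 / 0.06114 = 0.9569.
θ − 120° = arccos(√0.9569) = 12.0°, giving θ ≈ 120 + 12.0 = 132.0°.

θ ≈ 132°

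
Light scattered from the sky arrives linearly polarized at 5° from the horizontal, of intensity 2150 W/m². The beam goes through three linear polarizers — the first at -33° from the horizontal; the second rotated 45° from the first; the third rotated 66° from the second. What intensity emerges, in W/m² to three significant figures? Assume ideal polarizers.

I₁ = 2150 W/m² · cos²(38°) = 1335 W/m².
I₂ = I₁ · cos²(45°) = 1335 · 0.5 = 667.5 W/m².
I₃ = I₂ · cos²(66°) = 667.5 · 0.1654 = 110.4 W/m².

I ≈ 110 W/m²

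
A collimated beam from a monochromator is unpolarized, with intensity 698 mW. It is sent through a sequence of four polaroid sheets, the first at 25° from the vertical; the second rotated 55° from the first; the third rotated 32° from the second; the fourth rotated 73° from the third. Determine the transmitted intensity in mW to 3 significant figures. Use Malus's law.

Unpolarized light through the first polarizer → I₁ = 698 mW/2 = 349 mW, polarized at 25°.
I₂ = I₁ · cos²(55°) = 349 · 0.329 = 114.8 mW.
I₃ = I₂ · cos²(32°) = 114.8 · 0.7192 = 82.58 mW.
I₄ = I₃ · cos²(73°) = 82.58 · 0.08548 = 7.059 mW.

I ≈ 7.06 mW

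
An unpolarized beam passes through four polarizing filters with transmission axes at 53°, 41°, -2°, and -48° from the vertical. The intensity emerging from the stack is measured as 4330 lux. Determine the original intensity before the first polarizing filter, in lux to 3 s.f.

I₀ ≈ 3.51e4 lux

Unpolarized light through the first polarizer → I₁ = ½ I₀, now polarized at 53°.
I₂ = I₁ cos²(41° − 53°) = 0.5 I₀ · cos²(12°) = 0.4784 I₀.
I₃ = I₂ cos²(-2° − 41°) = 0.4784 I₀ · cos²(43°) = 0.2559 I₀.
I₄ = I₃ cos²(-48° + 2°) = 0.2559 I₀ · cos²(46°) = 0.1235 I₀.
So 4330 lux = 0.1235 I₀, giving I₀ = 4330/0.1235 = 3.507e+04 lux.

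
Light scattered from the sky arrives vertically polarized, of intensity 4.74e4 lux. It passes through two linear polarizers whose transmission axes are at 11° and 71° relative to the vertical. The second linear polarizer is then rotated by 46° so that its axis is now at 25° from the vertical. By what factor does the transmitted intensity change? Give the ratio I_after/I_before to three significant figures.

I_new/I_old ≈ 3.77

Before rotation:
I₁ = I₀ cos²(11° − 0°) = I₀ cos²(11°) = 0.9636 I₀.
I₂ = I₁ cos²(71° − 11°) = 0.9636 I₀ · cos²(60°) = 0.2409 I₀.
After rotation:
I₁ = I₀ cos²(11° − 0°) = I₀ cos²(11°) = 0.9636 I₀.
I₂ = I₁ cos²(25° − 11°) = 0.9636 I₀ · cos²(14°) = 0.9072 I₀.
Ratio = 0.9072 / 0.2409 = 3.766.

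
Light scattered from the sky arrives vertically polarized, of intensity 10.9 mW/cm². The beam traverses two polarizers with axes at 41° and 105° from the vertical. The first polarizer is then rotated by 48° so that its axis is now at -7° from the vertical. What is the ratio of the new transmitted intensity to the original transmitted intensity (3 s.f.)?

I_new/I_old ≈ 1.26

Before rotation:
I₁ = I₀ cos²(41° − 0°) = I₀ cos²(41°) = 0.5696 I₀.
I₂ = I₁ cos²(105° − 41°) = 0.5696 I₀ · cos²(64°) = 0.1095 I₀.
After rotation:
I₁ = I₀ cos²(-7° − 0°) = I₀ cos²(7°) = 0.9851 I₀.
Angle between axes 1 and 2: 68°. I₂ = 0.9851 I₀ · cos²(68°) = 0.1382 I₀.
Ratio = 0.1382 / 0.1095 = 1.263.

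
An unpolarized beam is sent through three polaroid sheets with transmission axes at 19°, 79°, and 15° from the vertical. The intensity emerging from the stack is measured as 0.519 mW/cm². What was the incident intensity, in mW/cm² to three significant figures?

I₀ ≈ 21.6 mW/cm²

Unpolarized light through the first polarizer → I₁ = ½ I₀, now polarized at 19°.
I₂ = I₁ cos²(79° − 19°) = 0.5 I₀ · cos²(60°) = 0.125 I₀.
I₃ = I₂ cos²(15° − 79°) = 0.125 I₀ · cos²(64°) = 0.02402 I₀.
So 0.519 mW/cm² = 0.02402 I₀, giving I₀ = 0.519/0.02402 = 21.61 mW/cm².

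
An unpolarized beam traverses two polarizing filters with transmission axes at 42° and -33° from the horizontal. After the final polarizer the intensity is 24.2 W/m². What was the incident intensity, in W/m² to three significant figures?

Unpolarized light through the first polarizer → I₁ = ½ I₀, now polarized at 42°.
I₂ = I₁ cos²(-33° − 42°) = 0.5 I₀ · cos²(75°) = 0.03349 I₀.
So 24.2 W/m² = 0.03349 I₀, giving I₀ = 24.2/0.03349 = 722.5 W/m².

I₀ ≈ 723 W/m²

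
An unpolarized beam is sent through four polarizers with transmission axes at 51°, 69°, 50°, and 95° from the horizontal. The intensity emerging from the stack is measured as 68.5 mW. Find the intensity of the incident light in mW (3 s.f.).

I₀ ≈ 339 mW

Unpolarized light through the first polarizer → I₁ = ½ I₀, now polarized at 51°.
I₂ = I₁ cos²(69° − 51°) = 0.5 I₀ · cos²(18°) = 0.4523 I₀.
I₃ = I₂ cos²(50° − 69°) = 0.4523 I₀ · cos²(19°) = 0.4043 I₀.
I₄ = I₃ cos²(95° − 50°) = 0.4043 I₀ · cos²(45°) = 0.2022 I₀.
So 68.5 mW = 0.2022 I₀, giving I₀ = 68.5/0.2022 = 338.8 mW.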